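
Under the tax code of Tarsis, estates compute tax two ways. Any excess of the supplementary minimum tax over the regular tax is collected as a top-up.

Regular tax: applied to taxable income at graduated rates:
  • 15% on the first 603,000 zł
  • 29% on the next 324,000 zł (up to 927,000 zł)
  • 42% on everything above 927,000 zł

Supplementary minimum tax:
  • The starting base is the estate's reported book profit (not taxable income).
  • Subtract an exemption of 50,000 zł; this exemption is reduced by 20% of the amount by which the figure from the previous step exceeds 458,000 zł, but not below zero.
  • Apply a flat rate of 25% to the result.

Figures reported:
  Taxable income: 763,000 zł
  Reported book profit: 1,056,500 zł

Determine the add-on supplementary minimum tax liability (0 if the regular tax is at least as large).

127,275 zł

Regular tax:
  603,000 zł × 15% = 90,450 zł
  160,000 zł × 29% = 46,400 zł
  → 136,850 zł

Supplementary minimum tax:
  Base (reported book profit): 1,056,500 zł
  Exemption: 20% × (1,056,500 zł − 458,000 zł) = 119,700 zł ≥ 50,000 zł, so the exemption is fully phased out
  Base: 1,056,500 zł − 0 zł = 1,056,500 zł
  1,056,500 zł × 25% = 264,125 zł

Excess of supplementary minimum tax over regular tax: 264,125 zł − 136,850 zł = 127,275 zł.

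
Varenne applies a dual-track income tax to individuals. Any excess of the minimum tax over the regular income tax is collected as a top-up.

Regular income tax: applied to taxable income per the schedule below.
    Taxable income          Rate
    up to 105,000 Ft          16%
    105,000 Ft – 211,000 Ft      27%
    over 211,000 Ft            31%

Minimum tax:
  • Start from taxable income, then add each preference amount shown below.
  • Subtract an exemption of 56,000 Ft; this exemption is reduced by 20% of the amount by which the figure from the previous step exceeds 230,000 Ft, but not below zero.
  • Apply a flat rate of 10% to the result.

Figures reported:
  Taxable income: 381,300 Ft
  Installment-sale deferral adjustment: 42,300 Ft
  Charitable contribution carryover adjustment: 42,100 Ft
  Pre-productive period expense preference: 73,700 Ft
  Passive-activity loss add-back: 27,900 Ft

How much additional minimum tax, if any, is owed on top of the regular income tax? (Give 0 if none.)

0 Ft

Regular income tax:
  105,000 Ft × 16% = 16,800 Ft
  106,000 Ft × 27% = 28,620 Ft
  170,300 Ft × 31% = 52,793 Ft
  → 98,213 Ft

Minimum tax:
  Adjusted income: 381,300 Ft + 42,300 Ft + 42,100 Ft + 73,700 Ft + 27,900 Ft = 567,300 Ft
  Exemption: 20% × (567,300 Ft − 230,000 Ft) = 67,460 Ft ≥ 56,000 Ft, so the exemption is fully phased out
  Base: 567,300 Ft − 0 Ft = 567,300 Ft
  567,300 Ft × 10% = 56,730 Ft

56,730 Ft ≤ 98,213 Ft, so no add-on is due.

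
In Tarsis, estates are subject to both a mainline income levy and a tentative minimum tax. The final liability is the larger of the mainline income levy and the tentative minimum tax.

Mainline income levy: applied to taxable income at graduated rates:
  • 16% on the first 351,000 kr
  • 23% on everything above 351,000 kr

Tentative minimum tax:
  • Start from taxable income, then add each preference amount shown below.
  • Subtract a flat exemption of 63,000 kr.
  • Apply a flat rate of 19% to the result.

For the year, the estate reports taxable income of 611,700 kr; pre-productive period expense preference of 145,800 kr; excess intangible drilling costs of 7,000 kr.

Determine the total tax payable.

Mainline income levy:
  351,000 kr × 16% = 56,160 kr
  260,700 kr × 23% = 59,961 kr
  → 116,121 kr

Tentative minimum tax:
  Adjusted income: 611,700 kr + 145,800 kr + 7,000 kr = 764,500 kr
  Less exemption 63,000 kr → base 701,500 kr
  701,500 kr × 19% = 133,285 kr

133,285 kr > 116,121 kr, so the tentative minimum tax is the binding amount.

133,285 kr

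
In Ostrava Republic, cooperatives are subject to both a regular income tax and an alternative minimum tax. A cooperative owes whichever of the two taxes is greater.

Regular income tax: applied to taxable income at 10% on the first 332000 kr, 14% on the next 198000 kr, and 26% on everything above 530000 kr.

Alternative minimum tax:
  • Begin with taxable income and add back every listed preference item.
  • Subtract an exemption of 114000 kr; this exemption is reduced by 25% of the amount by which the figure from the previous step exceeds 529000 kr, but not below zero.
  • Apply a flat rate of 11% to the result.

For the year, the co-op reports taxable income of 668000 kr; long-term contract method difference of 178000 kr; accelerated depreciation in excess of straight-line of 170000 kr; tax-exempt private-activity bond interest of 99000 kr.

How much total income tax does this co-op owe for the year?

Regular income tax:
  332000 kr × 10% = 33200 kr
  198000 kr × 14% = 27720 kr
  138000 kr × 26% = 35880 kr
  → 96800 kr

Alternative minimum tax:
  Adjusted income: 668000 kr + 178000 kr + 170000 kr + 99000 kr = 1115000 kr
  Exemption: 25% × (1115000 kr − 529000 kr) = 146500 kr ≥ 114000 kr, so the exemption is fully phased out
  Base: 1115000 kr − 0 kr = 1115000 kr
  1115000 kr × 11% = 122650 kr

122650 kr > 96800 kr, so the alternative minimum tax is the binding amount.

122650 kr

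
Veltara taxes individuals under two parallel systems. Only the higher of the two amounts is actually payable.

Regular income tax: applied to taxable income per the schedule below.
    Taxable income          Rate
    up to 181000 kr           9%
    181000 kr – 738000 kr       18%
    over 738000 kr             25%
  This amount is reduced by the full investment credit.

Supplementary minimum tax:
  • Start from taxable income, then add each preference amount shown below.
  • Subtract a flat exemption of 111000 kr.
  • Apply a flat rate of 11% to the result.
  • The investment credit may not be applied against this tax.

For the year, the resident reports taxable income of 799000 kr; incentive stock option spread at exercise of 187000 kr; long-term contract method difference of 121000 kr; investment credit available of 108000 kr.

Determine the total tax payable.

Regular income tax:
  181000 kr × 9% = 16290 kr
  557000 kr × 18% = 100260 kr
  61000 kr × 25% = 15250 kr
  → 131800 kr
  Less investment credit 108000 kr → 23800 kr

Supplementary minimum tax:
  Adjusted income: 799000 kr + 187000 kr + 121000 kr = 1107000 kr
  Less exemption 111000 kr → base 996000 kr
  996000 kr × 11% = 109560 kr

109560 kr > 23800 kr, so the supplementary minimum tax is the binding amount.

109560 kr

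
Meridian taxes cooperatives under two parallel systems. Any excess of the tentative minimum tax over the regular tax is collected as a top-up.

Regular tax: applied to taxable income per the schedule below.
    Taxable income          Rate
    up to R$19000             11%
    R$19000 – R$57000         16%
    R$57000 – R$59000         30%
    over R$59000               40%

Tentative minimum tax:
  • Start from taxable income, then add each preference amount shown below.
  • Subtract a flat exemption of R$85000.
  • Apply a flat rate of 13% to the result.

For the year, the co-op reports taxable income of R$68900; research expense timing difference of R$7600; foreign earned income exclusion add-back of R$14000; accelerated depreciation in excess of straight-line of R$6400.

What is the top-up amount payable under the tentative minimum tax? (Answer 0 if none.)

Regular tax:
  R$19000 × 11% = R$2090
  R$38000 × 16% = R$6080
  R$2000 × 30% = R$600
  R$9900 × 40% = R$3960
  → R$12730

Tentative minimum tax:
  Adjusted income: R$68900 + R$7600 + R$14000 + R$6400 = R$96900
  Less exemption R$85000 → base R$11900
  R$11900 × 13% = R$1547

R$1547 ≤ R$12730, so no add-on is due.

R$0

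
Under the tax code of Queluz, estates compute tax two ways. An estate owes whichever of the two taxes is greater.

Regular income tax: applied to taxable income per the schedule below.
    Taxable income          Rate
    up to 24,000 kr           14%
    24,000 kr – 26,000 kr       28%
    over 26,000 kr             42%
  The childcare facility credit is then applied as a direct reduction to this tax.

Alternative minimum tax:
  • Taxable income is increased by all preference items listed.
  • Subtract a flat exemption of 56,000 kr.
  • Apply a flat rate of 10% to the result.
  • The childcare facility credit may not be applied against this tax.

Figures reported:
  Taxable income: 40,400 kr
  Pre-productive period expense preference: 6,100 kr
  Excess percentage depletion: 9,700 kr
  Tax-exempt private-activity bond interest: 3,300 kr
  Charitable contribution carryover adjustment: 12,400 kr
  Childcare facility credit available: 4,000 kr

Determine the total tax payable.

5,968 kr

Regular income tax:
  24,000 kr × 14% = 3,360 kr
  2,000 kr × 28% = 560 kr
  14,400 kr × 42% = 6,048 kr
  → 9,968 kr
  Less childcare facility credit 4,000 kr → 5,968 kr

Alternative minimum tax:
  Adjusted income: 40,400 kr + 6,100 kr + 9,700 kr + 3,300 kr + 12,400 kr = 71,900 kr
  Less exemption 56,000 kr → base 15,900 kr
  15,900 kr × 10% = 1,590 kr

5,968 kr > 1,590 kr, so the regular income tax governs.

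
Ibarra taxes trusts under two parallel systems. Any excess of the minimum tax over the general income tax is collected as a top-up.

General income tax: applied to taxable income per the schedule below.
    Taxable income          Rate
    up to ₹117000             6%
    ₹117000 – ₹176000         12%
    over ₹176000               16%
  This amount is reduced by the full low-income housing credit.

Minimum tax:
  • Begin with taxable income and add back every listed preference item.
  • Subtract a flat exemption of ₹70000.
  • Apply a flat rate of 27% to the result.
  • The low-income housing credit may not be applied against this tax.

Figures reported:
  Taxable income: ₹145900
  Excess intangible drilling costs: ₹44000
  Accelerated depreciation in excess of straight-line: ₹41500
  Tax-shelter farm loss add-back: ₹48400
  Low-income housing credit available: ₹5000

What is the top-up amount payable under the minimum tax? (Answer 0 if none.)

Minimum tax:
  Adjusted income: ₹145900 + ₹44000 + ₹41500 + ₹48400 = ₹279800
  Less exemption ₹70000 → base ₹209800
  ₹209800 × 27% = ₹56646

General income tax:
  ₹117000 × 6% = ₹7020
  ₹28900 × 12% = ₹3468
  → ₹10488
  Less low-income housing credit ₹5000 → ₹5488

Excess of minimum tax over general income tax: ₹56646 − ₹5488 = ₹51158.

₹51158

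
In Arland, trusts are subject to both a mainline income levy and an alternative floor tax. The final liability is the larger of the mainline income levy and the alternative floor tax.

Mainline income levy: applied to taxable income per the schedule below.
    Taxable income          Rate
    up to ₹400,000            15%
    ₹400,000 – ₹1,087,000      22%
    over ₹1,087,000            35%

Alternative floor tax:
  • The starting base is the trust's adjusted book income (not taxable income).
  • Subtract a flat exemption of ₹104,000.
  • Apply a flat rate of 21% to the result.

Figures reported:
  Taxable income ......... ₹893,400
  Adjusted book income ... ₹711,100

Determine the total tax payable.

Mainline income levy:
  ₹400,000 × 15% = ₹60,000
  ₹493,400 × 22% = ₹108,548
  → ₹168,548

Alternative floor tax:
  Base (adjusted book income): ₹711,100
  Less exemption ₹104,000 → base ₹607,100
  ₹607,100 × 21% = ₹127,491

₹168,548 > ₹127,491, so the mainline income levy governs.

₹168,548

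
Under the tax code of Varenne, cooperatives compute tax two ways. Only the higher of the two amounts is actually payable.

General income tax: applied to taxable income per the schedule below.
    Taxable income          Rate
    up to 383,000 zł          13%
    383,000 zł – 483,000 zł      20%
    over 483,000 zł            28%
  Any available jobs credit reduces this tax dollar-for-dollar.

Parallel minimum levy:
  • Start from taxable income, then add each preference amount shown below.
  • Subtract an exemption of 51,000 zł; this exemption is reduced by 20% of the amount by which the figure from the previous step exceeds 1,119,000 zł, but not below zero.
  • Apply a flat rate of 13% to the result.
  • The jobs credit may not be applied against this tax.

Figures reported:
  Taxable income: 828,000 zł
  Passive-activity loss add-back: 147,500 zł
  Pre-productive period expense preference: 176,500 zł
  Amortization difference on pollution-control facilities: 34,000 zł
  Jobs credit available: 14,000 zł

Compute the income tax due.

152,390 zł

Parallel minimum levy:
  Adjusted income: 828,000 zł + 147,500 zł + 176,500 zł + 34,000 zł = 1,186,000 zł
  Exemption: 51,000 zł − 20% × (1,186,000 zł − 1,119,000 zł) = 51,000 zł − 13,400 zł = 37,600 zł
  Base: 1,186,000 zł − 37,600 zł = 1,148,400 zł
  1,148,400 zł × 13% = 149,292 zł

General income tax:
  383,000 zł × 13% = 49,790 zł
  100,000 zł × 20% = 20,000 zł
  345,000 zł × 28% = 96,600 zł
  → 166,390 zł
  Less jobs credit 14,000 zł → 152,390 zł

152,390 zł > 149,292 zł, so the general income tax governs.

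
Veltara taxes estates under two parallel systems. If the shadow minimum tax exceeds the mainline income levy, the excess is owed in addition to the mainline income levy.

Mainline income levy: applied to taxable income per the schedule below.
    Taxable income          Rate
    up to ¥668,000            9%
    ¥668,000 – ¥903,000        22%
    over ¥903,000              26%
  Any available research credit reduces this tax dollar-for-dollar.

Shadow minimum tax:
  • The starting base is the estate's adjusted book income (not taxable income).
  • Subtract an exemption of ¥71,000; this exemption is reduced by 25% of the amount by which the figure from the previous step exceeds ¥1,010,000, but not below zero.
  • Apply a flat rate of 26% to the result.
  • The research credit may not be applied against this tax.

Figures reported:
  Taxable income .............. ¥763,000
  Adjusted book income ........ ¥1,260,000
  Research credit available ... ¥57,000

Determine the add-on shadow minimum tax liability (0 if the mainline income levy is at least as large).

Shadow minimum tax:
  Base (adjusted book income): ¥1,260,000
  Exemption: ¥71,000 − 25% × (¥1,260,000 − ¥1,010,000) = ¥71,000 − ¥62,500 = ¥8,500
  Base: ¥1,260,000 − ¥8,500 = ¥1,251,500
  ¥1,251,500 × 26% = ¥325,390

Mainline income levy:
  ¥668,000 × 9% = ¥60,120
  ¥95,000 × 22% = ¥20,900
  → ¥81,020
  Less research credit ¥57,000 → ¥24,020

Excess of shadow minimum tax over mainline income levy: ¥325,390 − ¥24,020 = ¥301,370.

¥301,370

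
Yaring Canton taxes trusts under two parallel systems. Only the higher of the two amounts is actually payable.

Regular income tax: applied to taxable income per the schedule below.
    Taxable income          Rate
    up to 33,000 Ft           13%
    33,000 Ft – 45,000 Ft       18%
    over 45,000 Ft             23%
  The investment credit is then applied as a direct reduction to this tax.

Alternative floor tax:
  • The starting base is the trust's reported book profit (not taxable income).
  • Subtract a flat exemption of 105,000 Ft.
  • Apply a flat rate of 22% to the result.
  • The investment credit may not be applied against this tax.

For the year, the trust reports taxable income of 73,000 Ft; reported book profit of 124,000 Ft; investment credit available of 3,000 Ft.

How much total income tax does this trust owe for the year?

Regular income tax:
  33,000 Ft × 13% = 4,290 Ft
  12,000 Ft × 18% = 2,160 Ft
  28,000 Ft × 23% = 6,440 Ft
  → 12,890 Ft
  Less investment credit 3,000 Ft → 9,890 Ft

Alternative floor tax:
  Base (reported book profit): 124,000 Ft
  Less exemption 105,000 Ft → base 19,000 Ft
  19,000 Ft × 22% = 4,180 Ft

9,890 Ft > 4,180 Ft, so the regular income tax governs.

9,890 Ft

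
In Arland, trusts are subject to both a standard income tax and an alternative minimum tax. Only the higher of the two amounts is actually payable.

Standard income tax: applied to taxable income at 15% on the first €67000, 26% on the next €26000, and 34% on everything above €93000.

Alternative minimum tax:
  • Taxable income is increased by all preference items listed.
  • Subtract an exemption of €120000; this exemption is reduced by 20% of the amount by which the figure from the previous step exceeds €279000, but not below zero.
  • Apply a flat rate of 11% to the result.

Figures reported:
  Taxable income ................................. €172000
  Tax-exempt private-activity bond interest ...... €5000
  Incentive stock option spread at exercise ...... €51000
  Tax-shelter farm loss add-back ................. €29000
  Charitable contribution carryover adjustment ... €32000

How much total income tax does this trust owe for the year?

Standard income tax:
  €67000 × 15% = €10050
  €26000 × 26% = €6760
  €79000 × 34% = €26860
  → €43670

Alternative minimum tax:
  Adjusted income: €172000 + €5000 + €51000 + €29000 + €32000 = €289000
  Exemption: €120000 − 20% × (€289000 − €279000) = €120000 − €2000 = €118000
  Base: €289000 − €118000 = €171000
  €171000 × 11% = €18810

€43670 > €18810, so the standard income tax governs.

€43670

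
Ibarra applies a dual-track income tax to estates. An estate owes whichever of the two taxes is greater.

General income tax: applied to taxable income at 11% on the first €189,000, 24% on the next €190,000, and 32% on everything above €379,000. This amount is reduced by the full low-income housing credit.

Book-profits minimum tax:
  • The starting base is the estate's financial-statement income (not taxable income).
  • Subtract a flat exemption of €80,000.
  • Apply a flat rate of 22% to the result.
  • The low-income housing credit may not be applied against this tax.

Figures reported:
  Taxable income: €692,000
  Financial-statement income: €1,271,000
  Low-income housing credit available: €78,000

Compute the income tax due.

Book-profits minimum tax:
  Base (financial-statement income): €1,271,000
  Less exemption €80,000 → base €1,191,000
  €1,191,000 × 22% = €262,020

General income tax:
  €189,000 × 11% = €20,790
  €190,000 × 24% = €45,600
  €313,000 × 32% = €100,160
  → €166,550
  Less low-income housing credit €78,000 → €88,550

€262,020 > €88,550, so the book-profits minimum tax is the binding amount.

€262,020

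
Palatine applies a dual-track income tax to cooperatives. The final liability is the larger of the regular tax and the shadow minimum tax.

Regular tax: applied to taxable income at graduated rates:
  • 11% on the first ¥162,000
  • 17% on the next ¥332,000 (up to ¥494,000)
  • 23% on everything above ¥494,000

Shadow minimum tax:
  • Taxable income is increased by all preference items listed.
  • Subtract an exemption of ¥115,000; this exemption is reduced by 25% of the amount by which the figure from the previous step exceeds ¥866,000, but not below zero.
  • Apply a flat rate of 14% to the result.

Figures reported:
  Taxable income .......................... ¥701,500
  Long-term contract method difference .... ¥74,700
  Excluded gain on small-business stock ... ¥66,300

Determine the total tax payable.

Regular tax:
  ¥162,000 × 11% = ¥17,820
  ¥332,000 × 17% = ¥56,440
  ¥207,500 × 23% = ¥47,725
  → ¥121,985

Shadow minimum tax:
  Adjusted income: ¥701,500 + ¥74,700 + ¥66,300 = ¥842,500
  Exemption: ¥842,500 ≤ ¥866,000, so full ¥115,000 applies
  Base: ¥842,500 − ¥115,000 = ¥727,500
  ¥727,500 × 14% = ¥101,850

¥121,985 > ¥101,850, so the regular tax governs.

¥121,985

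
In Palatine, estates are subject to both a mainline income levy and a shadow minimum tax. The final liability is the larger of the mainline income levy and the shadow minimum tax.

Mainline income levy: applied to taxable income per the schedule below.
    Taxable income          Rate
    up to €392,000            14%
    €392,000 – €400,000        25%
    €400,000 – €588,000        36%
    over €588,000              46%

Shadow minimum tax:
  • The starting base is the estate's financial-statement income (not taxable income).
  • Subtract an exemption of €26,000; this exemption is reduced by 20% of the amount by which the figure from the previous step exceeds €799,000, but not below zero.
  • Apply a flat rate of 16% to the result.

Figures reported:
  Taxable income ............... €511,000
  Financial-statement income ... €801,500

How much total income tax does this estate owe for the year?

Shadow minimum tax:
  Base (financial-statement income): €801,500
  Exemption: €26,000 − 20% × (€801,500 − €799,000) = €26,000 − €500 = €25,500
  Base: €801,500 − €25,500 = €776,000
  €776,000 × 16% = €124,160

Mainline income levy:
  €392,000 × 14% = €54,880
  €8,000 × 25% = €2,000
  €111,000 × 36% = €39,960
  → €96,840

€124,160 > €96,840, so the shadow minimum tax is the binding amount.

€124,160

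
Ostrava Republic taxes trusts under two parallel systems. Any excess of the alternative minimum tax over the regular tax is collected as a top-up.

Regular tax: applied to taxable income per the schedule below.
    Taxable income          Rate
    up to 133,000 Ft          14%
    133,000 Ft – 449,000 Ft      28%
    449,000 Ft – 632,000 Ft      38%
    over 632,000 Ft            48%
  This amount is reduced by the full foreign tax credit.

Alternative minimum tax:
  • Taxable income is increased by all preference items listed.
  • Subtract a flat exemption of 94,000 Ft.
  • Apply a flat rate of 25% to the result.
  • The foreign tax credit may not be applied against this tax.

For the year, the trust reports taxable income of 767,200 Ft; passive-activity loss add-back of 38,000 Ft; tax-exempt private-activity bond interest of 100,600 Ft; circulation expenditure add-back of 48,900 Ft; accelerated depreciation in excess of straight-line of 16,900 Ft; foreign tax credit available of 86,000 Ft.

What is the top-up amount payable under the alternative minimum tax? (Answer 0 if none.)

63,864 Ft

Alternative minimum tax:
  Adjusted income: 767,200 Ft + 38,000 Ft + 100,600 Ft + 48,900 Ft + 16,900 Ft = 971,600 Ft
  Less exemption 94,000 Ft → base 877,600 Ft
  877,600 Ft × 25% = 219,400 Ft

Regular tax:
  133,000 Ft × 14% = 18,620 Ft
  316,000 Ft × 28% = 88,480 Ft
  183,000 Ft × 38% = 69,540 Ft
  135,200 Ft × 48% = 64,896 Ft
  → 241,536 Ft
  Less foreign tax credit 86,000 Ft → 155,536 Ft

Excess of alternative minimum tax over regular tax: 219,400 Ft − 155,536 Ft = 63,864 Ft.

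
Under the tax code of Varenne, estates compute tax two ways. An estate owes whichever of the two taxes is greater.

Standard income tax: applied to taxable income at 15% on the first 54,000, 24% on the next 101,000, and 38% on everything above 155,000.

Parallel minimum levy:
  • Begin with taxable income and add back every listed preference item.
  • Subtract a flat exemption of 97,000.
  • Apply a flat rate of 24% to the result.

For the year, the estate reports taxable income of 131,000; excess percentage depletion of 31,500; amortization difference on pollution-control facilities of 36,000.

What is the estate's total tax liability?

26,580

Standard income tax:
  54,000 × 15% = 8,100
  77,000 × 24% = 18,480
  → 26,580

Parallel minimum levy:
  Adjusted income: 131,000 + 31,500 + 36,000 = 198,500
  Less exemption 97,000 → base 101,500
  101,500 × 24% = 24,360

26,580 > 24,360, so the standard income tax governs.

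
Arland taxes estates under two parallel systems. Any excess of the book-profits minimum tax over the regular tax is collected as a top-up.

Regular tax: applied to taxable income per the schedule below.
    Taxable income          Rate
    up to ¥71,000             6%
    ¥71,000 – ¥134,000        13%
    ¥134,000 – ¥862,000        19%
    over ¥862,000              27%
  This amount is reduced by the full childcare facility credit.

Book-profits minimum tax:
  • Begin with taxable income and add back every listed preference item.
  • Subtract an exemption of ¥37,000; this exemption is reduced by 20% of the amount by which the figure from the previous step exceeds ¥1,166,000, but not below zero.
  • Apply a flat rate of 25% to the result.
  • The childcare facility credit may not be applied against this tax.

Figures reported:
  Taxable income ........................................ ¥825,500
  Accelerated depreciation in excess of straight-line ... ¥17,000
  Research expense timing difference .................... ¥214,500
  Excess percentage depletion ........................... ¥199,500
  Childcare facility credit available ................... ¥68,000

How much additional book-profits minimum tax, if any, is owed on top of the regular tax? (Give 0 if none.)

Book-profits minimum tax:
  Adjusted income: ¥825,500 + ¥17,000 + ¥214,500 + ¥199,500 = ¥1,256,500
  Exemption: ¥37,000 − 20% × (¥1,256,500 − ¥1,166,000) = ¥37,000 − ¥18,100 = ¥18,900
  Base: ¥1,256,500 − ¥18,900 = ¥1,237,600
  ¥1,237,600 × 25% = ¥309,400

Regular tax:
  ¥71,000 × 6% = ¥4,260
  ¥63,000 × 13% = ¥8,190
  ¥691,500 × 19% = ¥131,385
  → ¥143,835
  Less childcare facility credit ¥68,000 → ¥75,835

Excess of book-profits minimum tax over regular tax: ¥309,400 − ¥75,835 = ¥233,565.

¥233,565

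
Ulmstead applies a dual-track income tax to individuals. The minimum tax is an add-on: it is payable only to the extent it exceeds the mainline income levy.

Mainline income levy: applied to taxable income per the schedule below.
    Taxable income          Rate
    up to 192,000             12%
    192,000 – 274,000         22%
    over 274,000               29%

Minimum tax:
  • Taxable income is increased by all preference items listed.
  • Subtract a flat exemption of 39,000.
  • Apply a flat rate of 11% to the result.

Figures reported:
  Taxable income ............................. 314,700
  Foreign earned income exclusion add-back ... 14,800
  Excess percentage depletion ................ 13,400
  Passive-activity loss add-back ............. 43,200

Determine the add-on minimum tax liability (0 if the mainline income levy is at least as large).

Minimum tax:
  Adjusted income: 314,700 + 14,800 + 13,400 + 43,200 = 386,100
  Less exemption 39,000 → base 347,100
  347,100 × 11% = 38,181

Mainline income levy:
  192,000 × 12% = 23,040
  82,000 × 22% = 18,040
  40,700 × 29% = 11,803
  → 52,883

38,181 ≤ 52,883, so no add-on is due.

0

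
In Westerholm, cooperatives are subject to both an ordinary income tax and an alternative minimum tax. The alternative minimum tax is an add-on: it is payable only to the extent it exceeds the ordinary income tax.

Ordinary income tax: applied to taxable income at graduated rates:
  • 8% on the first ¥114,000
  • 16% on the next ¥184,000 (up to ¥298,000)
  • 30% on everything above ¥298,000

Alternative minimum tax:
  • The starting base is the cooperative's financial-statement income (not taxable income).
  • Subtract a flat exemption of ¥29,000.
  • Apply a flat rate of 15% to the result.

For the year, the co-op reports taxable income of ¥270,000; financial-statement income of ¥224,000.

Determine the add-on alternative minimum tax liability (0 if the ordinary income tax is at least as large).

Ordinary income tax:
  ¥114,000 × 8% = ¥9,120
  ¥156,000 × 16% = ¥24,960
  → ¥34,080

Alternative minimum tax:
  Base (financial-statement income): ¥224,000
  Less exemption ¥29,000 → base ¥195,000
  ¥195,000 × 15% = ¥29,250

¥29,250 ≤ ¥34,080, so no add-on is due.

¥0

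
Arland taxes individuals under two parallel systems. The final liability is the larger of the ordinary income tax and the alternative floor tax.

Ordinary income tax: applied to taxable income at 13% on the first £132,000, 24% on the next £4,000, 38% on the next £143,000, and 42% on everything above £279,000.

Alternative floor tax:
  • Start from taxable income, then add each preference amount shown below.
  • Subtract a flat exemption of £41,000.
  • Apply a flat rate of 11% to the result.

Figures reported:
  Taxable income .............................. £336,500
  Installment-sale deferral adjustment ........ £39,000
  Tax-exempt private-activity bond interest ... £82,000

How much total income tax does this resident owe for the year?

Ordinary income tax:
  £132,000 × 13% = £17,160
  £4,000 × 24% = £960
  £143,000 × 38% = £54,340
  £57,500 × 42% = £24,150
  → £96,610

Alternative floor tax:
  Adjusted income: £336,500 + £39,000 + £82,000 = £457,500
  Less exemption £41,000 → base £416,500
  £416,500 × 11% = £45,815

£96,610 > £45,815, so the ordinary income tax governs.

£96,610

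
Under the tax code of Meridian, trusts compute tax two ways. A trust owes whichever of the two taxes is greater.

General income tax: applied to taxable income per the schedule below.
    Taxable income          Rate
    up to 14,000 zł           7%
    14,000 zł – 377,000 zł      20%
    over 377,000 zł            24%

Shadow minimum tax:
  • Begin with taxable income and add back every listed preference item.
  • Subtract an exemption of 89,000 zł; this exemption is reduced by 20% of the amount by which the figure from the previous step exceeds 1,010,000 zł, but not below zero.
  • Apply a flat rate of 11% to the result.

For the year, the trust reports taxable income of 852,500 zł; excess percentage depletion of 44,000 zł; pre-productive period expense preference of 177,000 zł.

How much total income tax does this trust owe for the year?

187,700 zł

Shadow minimum tax:
  Adjusted income: 852,500 zł + 44,000 zł + 177,000 zł = 1,073,500 zł
  Exemption: 89,000 zł − 20% × (1,073,500 zł − 1,010,000 zł) = 89,000 zł − 12,700 zł = 76,300 zł
  Base: 1,073,500 zł − 76,300 zł = 997,200 zł
  997,200 zł × 11% = 109,692 zł

General income tax:
  14,000 zł × 7% = 980 zł
  363,000 zł × 20% = 72,600 zł
  475,500 zł × 24% = 114,120 zł
  → 187,700 zł

187,700 zł > 109,692 zł, so the general income tax governs.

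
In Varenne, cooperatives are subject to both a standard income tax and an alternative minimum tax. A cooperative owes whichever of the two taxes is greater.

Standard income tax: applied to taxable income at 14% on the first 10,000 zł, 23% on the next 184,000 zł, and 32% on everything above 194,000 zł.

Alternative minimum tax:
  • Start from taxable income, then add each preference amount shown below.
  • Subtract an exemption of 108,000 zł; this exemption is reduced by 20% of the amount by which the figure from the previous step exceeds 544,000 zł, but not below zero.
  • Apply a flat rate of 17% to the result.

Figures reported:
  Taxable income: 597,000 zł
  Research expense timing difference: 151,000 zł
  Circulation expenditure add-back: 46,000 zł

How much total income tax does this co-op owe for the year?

Standard income tax:
  10,000 zł × 14% = 1,400 zł
  184,000 zł × 23% = 42,320 zł
  403,000 zł × 32% = 128,960 zł
  → 172,680 zł

Alternative minimum tax:
  Adjusted income: 597,000 zł + 151,000 zł + 46,000 zł = 794,000 zł
  Exemption: 108,000 zł − 20% × (794,000 zł − 544,000 zł) = 108,000 zł − 50,000 zł = 58,000 zł
  Base: 794,000 zł − 58,000 zł = 736,000 zł
  736,000 zł × 17% = 125,120 zł

172,680 zł > 125,120 zł, so the standard income tax governs.

172,680 zł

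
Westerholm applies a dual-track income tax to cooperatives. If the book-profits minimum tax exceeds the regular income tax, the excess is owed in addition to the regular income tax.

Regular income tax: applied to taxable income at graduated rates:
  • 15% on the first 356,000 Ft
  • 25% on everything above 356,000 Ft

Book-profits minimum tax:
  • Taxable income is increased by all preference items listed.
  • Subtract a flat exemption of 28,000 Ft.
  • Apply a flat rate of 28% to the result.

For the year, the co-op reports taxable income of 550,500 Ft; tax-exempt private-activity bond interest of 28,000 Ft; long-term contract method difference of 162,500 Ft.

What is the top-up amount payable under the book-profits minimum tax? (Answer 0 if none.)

97,615 Ft

Regular income tax:
  356,000 Ft × 15% = 53,400 Ft
  194,500 Ft × 25% = 48,625 Ft
  → 102,025 Ft

Book-profits minimum tax:
  Adjusted income: 550,500 Ft + 28,000 Ft + 162,500 Ft = 741,000 Ft
  Less exemption 28,000 Ft → base 713,000 Ft
  713,000 Ft × 28% = 199,640 Ft

Excess of book-profits minimum tax over regular income tax: 199,640 Ft − 102,025 Ft = 97,615 Ft.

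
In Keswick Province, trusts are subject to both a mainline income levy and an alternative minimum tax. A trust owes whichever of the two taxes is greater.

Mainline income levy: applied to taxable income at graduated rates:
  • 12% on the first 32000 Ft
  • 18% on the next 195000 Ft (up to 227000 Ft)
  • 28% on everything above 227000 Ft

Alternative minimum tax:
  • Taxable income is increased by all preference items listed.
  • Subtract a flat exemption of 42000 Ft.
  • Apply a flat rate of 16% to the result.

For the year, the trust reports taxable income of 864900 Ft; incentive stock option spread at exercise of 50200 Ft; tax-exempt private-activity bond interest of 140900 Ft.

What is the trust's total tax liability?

217552 Ft

Mainline income levy:
  32000 Ft × 12% = 3840 Ft
  195000 Ft × 18% = 35100 Ft
  637900 Ft × 28% = 178612 Ft
  → 217552 Ft

Alternative minimum tax:
  Adjusted income: 864900 Ft + 50200 Ft + 140900 Ft = 1056000 Ft
  Less exemption 42000 Ft → base 1014000 Ft
  1014000 Ft × 16% = 162240 Ft

217552 Ft > 162240 Ft, so the mainline income levy governs.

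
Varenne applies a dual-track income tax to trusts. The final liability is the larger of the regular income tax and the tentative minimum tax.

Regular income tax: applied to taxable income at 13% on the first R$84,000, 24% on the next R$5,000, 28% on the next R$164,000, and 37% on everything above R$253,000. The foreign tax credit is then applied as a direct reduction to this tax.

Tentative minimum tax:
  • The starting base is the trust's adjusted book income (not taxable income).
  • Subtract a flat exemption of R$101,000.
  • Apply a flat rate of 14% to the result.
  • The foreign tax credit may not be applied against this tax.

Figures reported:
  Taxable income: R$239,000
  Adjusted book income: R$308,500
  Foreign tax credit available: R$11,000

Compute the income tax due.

R$43,120

Regular income tax:
  R$84,000 × 13% = R$10,920
  R$5,000 × 24% = R$1,200
  R$150,000 × 28% = R$42,000
  → R$54,120
  Less foreign tax credit R$11,000 → R$43,120

Tentative minimum tax:
  Base (adjusted book income): R$308,500
  Less exemption R$101,000 → base R$207,500
  R$207,500 × 14% = R$29,050

R$43,120 > R$29,050, so the regular income tax governs.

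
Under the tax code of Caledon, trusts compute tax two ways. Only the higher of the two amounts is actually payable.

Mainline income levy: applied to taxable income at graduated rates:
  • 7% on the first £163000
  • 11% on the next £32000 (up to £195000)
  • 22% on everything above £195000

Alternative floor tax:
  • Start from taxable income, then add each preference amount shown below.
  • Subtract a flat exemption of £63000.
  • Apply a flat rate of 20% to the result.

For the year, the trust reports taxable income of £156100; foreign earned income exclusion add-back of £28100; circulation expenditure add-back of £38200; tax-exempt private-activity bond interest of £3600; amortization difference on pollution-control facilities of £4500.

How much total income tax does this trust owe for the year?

Alternative floor tax:
  Adjusted income: £156100 + £28100 + £38200 + £3600 + £4500 = £230500
  Less exemption £63000 → base £167500
  £167500 × 20% = £33500

Mainline income levy:
  £156100 × 7% = £10927

£33500 > £10927, so the alternative floor tax is the binding amount.

£33500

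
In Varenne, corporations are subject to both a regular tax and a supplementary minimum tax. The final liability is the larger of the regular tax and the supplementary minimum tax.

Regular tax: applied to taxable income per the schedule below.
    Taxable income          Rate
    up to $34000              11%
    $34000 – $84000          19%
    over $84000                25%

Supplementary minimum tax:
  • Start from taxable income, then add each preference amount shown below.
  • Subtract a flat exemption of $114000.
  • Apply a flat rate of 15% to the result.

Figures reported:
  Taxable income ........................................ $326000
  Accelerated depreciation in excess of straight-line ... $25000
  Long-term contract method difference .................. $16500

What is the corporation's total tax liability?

Supplementary minimum tax:
  Adjusted income: $326000 + $25000 + $16500 = $367500
  Less exemption $114000 → base $253500
  $253500 × 15% = $38025

Regular tax:
  $34000 × 11% = $3740
  $50000 × 19% = $9500
  $242000 × 25% = $60500
  → $73740

$73740 > $38025, so the regular tax governs.

$73740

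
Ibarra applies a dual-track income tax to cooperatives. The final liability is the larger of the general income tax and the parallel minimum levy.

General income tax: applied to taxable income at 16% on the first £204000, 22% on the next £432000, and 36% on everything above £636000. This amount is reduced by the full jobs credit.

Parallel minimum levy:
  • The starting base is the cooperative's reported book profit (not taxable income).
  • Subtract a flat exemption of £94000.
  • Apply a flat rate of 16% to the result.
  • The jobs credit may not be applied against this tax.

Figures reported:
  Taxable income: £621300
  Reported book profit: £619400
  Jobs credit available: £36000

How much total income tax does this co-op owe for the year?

Parallel minimum levy:
  Base (reported book profit): £619400
  Less exemption £94000 → base £525400
  £525400 × 16% = £84064

General income tax:
  £204000 × 16% = £32640
  £417300 × 22% = £91806
  → £124446
  Less jobs credit £36000 → £88446

£88446 > £84064, so the general income tax governs.

£88446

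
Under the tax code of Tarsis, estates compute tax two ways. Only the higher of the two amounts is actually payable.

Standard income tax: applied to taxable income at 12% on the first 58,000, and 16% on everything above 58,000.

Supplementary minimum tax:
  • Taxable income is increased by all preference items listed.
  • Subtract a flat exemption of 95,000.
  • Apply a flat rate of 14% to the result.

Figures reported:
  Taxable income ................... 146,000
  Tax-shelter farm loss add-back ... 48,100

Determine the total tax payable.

21,040

Standard income tax:
  58,000 × 12% = 6,960
  88,000 × 16% = 14,080
  → 21,040

Supplementary minimum tax:
  Adjusted income: 146,000 + 48,100 = 194,100
  Less exemption 95,000 → base 99,100
  99,100 × 14% = 13,874

21,040 > 13,874, so the standard income tax governs.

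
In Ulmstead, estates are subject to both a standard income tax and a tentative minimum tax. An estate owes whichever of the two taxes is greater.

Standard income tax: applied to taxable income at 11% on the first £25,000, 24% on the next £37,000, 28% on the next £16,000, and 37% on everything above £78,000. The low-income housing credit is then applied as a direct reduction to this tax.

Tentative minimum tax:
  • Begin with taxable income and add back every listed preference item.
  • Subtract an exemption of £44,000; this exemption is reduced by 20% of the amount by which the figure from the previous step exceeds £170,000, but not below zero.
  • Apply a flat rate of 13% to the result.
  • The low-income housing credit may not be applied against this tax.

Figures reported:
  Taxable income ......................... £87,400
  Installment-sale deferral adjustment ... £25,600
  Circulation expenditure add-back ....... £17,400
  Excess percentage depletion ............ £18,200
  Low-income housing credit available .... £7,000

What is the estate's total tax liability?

£13,598

Standard income tax:
  £25,000 × 11% = £2,750
  £37,000 × 24% = £8,880
  £16,000 × 28% = £4,480
  £9,400 × 37% = £3,478
  → £19,588
  Less low-income housing credit £7,000 → £12,588

Tentative minimum tax:
  Adjusted income: £87,400 + £25,600 + £17,400 + £18,200 = £148,600
  Exemption: £148,600 ≤ £170,000, so full £44,000 applies
  Base: £148,600 − £44,000 = £104,600
  £104,600 × 13% = £13,598

£13,598 > £12,588, so the tentative minimum tax is the binding amount.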